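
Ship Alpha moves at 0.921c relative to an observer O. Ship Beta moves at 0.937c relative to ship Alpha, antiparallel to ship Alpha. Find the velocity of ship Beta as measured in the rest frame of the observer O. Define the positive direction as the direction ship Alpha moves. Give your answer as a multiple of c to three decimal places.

With v = 0.921 and u' = -0.937 (in units of c),
u = (u' + v)/(1 + u'v/c²):
u = (-0.937 + 0.921) / (1 + (-0.937)·0.921) = -0.0160/0.1370 = -0.1168

-0.117c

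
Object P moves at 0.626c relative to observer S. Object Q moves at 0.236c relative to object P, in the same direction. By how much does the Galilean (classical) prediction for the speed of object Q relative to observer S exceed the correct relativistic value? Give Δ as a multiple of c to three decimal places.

Δ = 0.111c

Galilean: u_cl = 0.236 + 0.626 = 0.8620.
Relativistic: u_rel = (0.236 + 0.626) / (1 + 0.236·0.626) = 0.8620/1.1477 = 0.7510.
Δ = 0.8620 − 0.7510 = 0.1110.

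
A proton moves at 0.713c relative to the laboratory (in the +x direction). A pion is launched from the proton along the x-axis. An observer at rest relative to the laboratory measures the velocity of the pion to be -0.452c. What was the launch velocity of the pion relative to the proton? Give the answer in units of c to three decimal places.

-0.881c

Invert the composition law: u' = (u − v)/(1 − uv/c²).
u' = (-0.452 − 0.713) / (1 − (-0.452)(0.713)) = -1.1650/1.3223 = -0.8811.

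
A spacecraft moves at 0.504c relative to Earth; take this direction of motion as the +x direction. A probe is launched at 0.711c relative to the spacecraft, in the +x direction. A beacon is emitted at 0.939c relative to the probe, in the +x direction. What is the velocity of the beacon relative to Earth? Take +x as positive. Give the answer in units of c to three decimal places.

Apply u = (u' + v)/(1 + u'v/c²) successively, working outward toward Earth.
Start: velocity of the spacecraft relative to Earth = 0.5040c.
Compose with the probe (u' = 0.711 in the spacecraft frame): u_1 = (0.711 + 0.504) / (1 + 0.711·0.504) = 1.2150/1.3583 = 0.8945.
Compose with the beacon (u' = 0.939 in the probe frame): u_2 = (0.939 + 0.894) / (1 + 0.939·0.894) = 1.8335/1.8399 = 0.9965.

0.997c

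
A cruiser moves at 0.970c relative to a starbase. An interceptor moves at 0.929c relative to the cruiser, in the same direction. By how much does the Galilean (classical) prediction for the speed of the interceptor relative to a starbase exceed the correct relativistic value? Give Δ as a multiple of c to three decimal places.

Δ = 0.900c

Galilean: u_cl = 0.929 + 0.970 = 1.8990.
Relativistic: u_rel = (0.929 + 0.970) / (1 + 0.929·0.970) = 1.8990/1.9011 = 0.9989.
Δ = 1.8990 − 0.9989 = 0.9001.
(The classical prediction exceeds c; the relativistic result does not.)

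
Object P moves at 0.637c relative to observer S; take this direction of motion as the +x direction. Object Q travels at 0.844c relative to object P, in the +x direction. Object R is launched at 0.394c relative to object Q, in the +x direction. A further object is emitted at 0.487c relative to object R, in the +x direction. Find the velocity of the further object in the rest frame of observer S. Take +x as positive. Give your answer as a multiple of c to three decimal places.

0.994c

Apply u = (u' + v)/(1 + u'v/c²) successively, working outward toward observer S.
Start: velocity of object P relative to observer S = 0.6370c.
Compose with object Q (u' = 0.844 in object P frame): u_1 = (0.844 + 0.637) / (1 + 0.844·0.637) = 1.4810/1.5376 = 0.9632.
Compose with object R (u' = 0.394 in object Q frame): u_2 = (0.394 + 0.963) / (1 + 0.394·0.963) = 1.3572/1.3795 = 0.9838.
Compose with the further object (u' = 0.487 in object R frame): u_3 = (0.487 + 0.984) / (1 + 0.487·0.984) = 1.4708/1.4791 = 0.9944.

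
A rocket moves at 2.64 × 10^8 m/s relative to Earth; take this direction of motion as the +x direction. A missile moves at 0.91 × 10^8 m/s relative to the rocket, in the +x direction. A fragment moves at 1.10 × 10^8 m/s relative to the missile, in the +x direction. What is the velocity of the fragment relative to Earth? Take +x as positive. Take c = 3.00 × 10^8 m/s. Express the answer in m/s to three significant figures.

Apply u = (u' + v)/(1 + u'v/c²) successively, working outward toward Earth.
(Dividing each given speed by c = 3.00 × 10^8 m/s to work in units of c.)
Start: velocity of the rocket relative to Earth = 0.8800c.
Compose with the missile (u' = 0.303 in the rocket frame): u_1 = (0.303 + 0.880) / (1 + 0.303·0.880) = 1.1833/1.2669 = 0.9340.
Compose with the fragment (u' = 0.367 in the missile frame): u_2 = (0.367 + 0.934) / (1 + 0.367·0.934) = 1.3007/1.3425 = 0.9689.
So u = 0.9689 × 3.00 × 10^8 m/s.

2.91 × 10^8 m/s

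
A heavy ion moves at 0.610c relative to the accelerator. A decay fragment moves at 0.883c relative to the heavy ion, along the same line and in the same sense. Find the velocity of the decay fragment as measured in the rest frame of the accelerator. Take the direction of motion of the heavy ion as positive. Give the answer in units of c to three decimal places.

With v = 0.610 and u' = 0.883 (in units of c),
u = (u' + v)/(1 + u'v/c²):
u = (0.883 + 0.610) / (1 + 0.883·0.610) = 1.4930/1.5386 = 0.9703
(Galilean addition would give +1.493c, exceeding c.)

0.970c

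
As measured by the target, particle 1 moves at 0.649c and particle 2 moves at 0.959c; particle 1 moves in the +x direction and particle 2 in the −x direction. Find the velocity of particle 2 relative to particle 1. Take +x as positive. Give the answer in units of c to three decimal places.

β_A = 0.649, β_B = -0.959.
Transform to A's frame with the inverse velocity-addition law: u' = (u − v)/(1 − uv/c²), taking u = β_B and v = β_A.
u' = (-0.959 − 0.649) / (1 − (0.649)(-0.959)) = -1.6080/1.6224 = -0.9911.

-0.991c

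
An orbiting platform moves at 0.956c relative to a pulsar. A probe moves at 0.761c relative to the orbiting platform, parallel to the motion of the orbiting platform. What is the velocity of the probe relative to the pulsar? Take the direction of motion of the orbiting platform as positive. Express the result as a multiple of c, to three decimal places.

0.994c

With v = 0.956 and u' = 0.761 (in units of c),
u = (u' + v)/(1 + u'v/c²):
u = (0.761 + 0.956) / (1 + 0.761·0.956) = 1.7170/1.7275 = 0.9939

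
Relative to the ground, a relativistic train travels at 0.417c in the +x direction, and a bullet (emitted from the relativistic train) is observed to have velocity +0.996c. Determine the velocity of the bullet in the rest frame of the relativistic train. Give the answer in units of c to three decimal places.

+0.990c

Invert the composition law: u' = (u − v)/(1 − uv/c²).
u' = (0.996 − 0.417) / (1 − (0.996)(0.417)) = 0.5790/0.5847 = 0.9903.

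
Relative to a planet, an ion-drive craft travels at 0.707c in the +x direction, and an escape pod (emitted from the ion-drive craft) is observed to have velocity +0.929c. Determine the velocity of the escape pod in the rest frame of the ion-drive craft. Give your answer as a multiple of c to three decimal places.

Invert the composition law: u' = (u − v)/(1 − uv/c²).
u' = (0.929 − 0.707) / (1 − (0.929)(0.707)) = 0.2220/0.3432 = 0.6469.

+0.647c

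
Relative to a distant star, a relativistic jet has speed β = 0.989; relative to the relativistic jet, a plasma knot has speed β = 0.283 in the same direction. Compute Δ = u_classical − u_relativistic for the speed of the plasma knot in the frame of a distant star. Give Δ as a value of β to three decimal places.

Δ = 0.278

Galilean: u_cl = 0.283 + 0.989 = 1.2720.
Relativistic: u_rel = (0.283 + 0.989) / (1 + 0.283·0.989) = 1.2720/1.2799 = 0.9938.
Δ = 1.2720 − 0.9938 = 0.2782.
(The classical prediction exceeds c; the relativistic result does not.)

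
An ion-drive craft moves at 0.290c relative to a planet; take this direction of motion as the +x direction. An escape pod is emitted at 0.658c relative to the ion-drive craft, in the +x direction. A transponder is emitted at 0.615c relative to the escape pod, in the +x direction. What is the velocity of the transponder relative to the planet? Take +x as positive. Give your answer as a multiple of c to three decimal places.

Apply u = (u' + v)/(1 + u'v/c²) successively, working outward toward the planet.
Start: velocity of the ion-drive craft relative to the planet = 0.2900c.
Compose with the escape pod (u' = 0.658 in the ion-drive craft frame): u_1 = (0.658 + 0.290) / (1 + 0.658·0.290) = 0.9480/1.1908 = 0.7961.
Compose with the transponder (u' = 0.615 in the escape pod frame): u_2 = (0.615 + 0.796) / (1 + 0.615·0.796) = 1.4111/1.4896 = 0.9473.

0.947c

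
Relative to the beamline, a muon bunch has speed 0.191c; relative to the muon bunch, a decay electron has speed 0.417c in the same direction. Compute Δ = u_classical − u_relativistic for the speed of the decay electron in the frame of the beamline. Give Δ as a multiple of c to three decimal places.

Δ = 0.045c

Galilean: u_cl = 0.417 + 0.191 = 0.6080.
Relativistic: u_rel = (0.417 + 0.191) / (1 + 0.417·0.191) = 0.6080/1.0796 = 0.5631.
Δ = 0.6080 − 0.5631 = 0.0449.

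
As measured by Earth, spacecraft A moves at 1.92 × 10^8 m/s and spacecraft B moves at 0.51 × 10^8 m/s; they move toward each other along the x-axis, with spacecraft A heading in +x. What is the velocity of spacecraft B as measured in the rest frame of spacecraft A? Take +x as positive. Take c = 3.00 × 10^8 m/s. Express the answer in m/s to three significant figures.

β_A = 0.640, β_B = -0.170 (dividing each by c = 3.00 × 10^8 m/s).
Transform to A's frame with the inverse velocity-addition law: u' = (u − v)/(1 − uv/c²), taking u = β_B and v = β_A.
u' = (-0.170 − 0.640) / (1 − (0.640)(-0.170)) = -0.8100/1.1088 = -0.7305.
u' = -0.7305 × 3.00 × 10^8 m/s.

-2.19 × 10^8 m/s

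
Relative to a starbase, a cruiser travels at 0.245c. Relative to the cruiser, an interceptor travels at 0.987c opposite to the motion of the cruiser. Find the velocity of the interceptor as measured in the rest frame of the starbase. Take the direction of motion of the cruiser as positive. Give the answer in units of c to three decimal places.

With v = 0.245 and u' = -0.987 (in units of c),
u = (u' + v)/(1 + u'v/c²):
u = (-0.987 + 0.245) / (1 + (-0.987)·0.245) = -0.7420/0.7582 = -0.9787
(Galilean addition would give -0.742c.)

-0.979c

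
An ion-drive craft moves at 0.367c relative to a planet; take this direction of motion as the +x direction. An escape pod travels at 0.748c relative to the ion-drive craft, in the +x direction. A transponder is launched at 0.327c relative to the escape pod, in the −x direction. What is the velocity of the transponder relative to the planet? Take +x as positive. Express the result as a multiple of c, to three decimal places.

Apply u = (u' + v)/(1 + u'v/c²) successively, working outward toward the planet.
Start: velocity of the ion-drive craft relative to the planet = 0.3670c.
Compose with the escape pod (u' = 0.748 in the ion-drive craft frame): u_1 = (0.748 + 0.367) / (1 + 0.748·0.367) = 1.1150/1.2745 = 0.8748.
Compose with the transponder (u' = -0.327 in the escape pod frame): u_2 = (-0.327 + 0.875) / (1 + (-0.327)·0.875) = 0.5478/0.7139 = 0.7674.

+0.767c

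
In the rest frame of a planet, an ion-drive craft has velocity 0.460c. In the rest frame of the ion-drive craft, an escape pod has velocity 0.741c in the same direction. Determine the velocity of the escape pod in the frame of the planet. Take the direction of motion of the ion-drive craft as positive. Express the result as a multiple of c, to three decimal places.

With v = 0.460 and u' = 0.741 (in units of c),
u = (u' + v)/(1 + u'v/c²):
u = (0.741 + 0.460) / (1 + 0.741·0.460) = 1.2010/1.3409 = 0.8957
(Galilean addition would give +1.201c, exceeding c.)

0.896c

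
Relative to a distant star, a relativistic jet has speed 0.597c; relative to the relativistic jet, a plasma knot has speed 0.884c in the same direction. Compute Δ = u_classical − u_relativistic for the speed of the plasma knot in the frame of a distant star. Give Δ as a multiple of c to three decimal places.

Δ = 0.512c

Galilean: u_cl = 0.884 + 0.597 = 1.4810.
Relativistic: u_rel = (0.884 + 0.597) / (1 + 0.884·0.597) = 1.4810/1.5277 = 0.9694.
Δ = 1.4810 − 0.9694 = 0.5116.
(The classical prediction exceeds c; the relativistic result does not.)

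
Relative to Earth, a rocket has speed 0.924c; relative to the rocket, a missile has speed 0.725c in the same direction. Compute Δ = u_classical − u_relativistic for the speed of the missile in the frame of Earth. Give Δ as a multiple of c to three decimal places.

Galilean: u_cl = 0.725 + 0.924 = 1.6490.
Relativistic: u_rel = (0.725 + 0.924) / (1 + 0.725·0.924) = 1.6490/1.6699 = 0.9875.
Δ = 1.6490 − 0.9875 = 0.6615.
(The classical prediction exceeds c; the relativistic result does not.)

Δ = 0.662c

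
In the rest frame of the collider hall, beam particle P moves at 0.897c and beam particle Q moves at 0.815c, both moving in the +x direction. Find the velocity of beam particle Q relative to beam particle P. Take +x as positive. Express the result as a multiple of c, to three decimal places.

-0.305c

β_A = 0.897, β_B = 0.815.
Transform to A's frame with the inverse velocity-addition law: u' = (u − v)/(1 − uv/c²), taking u = β_B and v = β_A.
u' = (0.815 − 0.897) / (1 − (0.897)(0.815)) = -0.0820/0.2689 = -0.3049.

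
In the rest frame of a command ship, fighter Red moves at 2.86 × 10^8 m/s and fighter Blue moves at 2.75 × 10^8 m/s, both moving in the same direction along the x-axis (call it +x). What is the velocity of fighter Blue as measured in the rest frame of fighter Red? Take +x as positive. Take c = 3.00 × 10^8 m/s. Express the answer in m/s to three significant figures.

β_A = 0.953, β_B = 0.917 (dividing each by c = 3.00 × 10^8 m/s).
Transform to A's frame with the inverse velocity-addition law: u' = (u − v)/(1 − uv/c²), taking u = β_B and v = β_A.
u' = (0.917 − 0.953) / (1 − (0.953)(0.917)) = -0.0367/0.1261 = -0.2907.
u' = -0.2907 × 3.00 × 10^8 m/s.

-8.72 × 10^7 m/s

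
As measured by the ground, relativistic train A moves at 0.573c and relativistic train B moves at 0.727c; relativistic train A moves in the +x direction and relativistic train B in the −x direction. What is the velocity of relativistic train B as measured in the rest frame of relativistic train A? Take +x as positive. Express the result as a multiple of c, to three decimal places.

β_A = 0.573, β_B = -0.727.
Transform to A's frame with the inverse velocity-addition law: u' = (u − v)/(1 − uv/c²), taking u = β_B and v = β_A.
u' = (-0.727 − 0.573) / (1 − (0.573)(-0.727)) = -1.3000/1.4166 = -0.9177.

-0.918c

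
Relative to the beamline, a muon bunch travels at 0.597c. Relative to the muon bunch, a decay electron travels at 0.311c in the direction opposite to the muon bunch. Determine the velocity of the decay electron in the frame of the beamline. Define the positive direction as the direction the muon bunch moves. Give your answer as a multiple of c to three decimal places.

With v = 0.597 and u' = -0.311 (in units of c),
u = (u' + v)/(1 + u'v/c²):
u = (-0.311 + 0.597) / (1 + (-0.311)·0.597) = 0.2860/0.8143 = 0.3512
(Galilean addition would give +0.286c.)

+0.351c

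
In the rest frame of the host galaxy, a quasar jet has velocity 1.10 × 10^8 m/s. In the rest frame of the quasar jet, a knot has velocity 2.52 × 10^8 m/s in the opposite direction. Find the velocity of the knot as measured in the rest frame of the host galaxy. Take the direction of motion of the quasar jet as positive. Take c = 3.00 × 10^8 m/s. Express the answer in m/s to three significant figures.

-2.05 × 10^8 m/s

In units of c (dividing by 3.00 × 10^8 m/s): v = 0.367, u' = -0.840.
u = (u' + v)/(1 + u'v/c²):
u = (-0.840 + 0.367) / (1 + (-0.840)·0.367) = -0.4733/0.6920 = -0.6840
(Galilean addition would give -0.473c.)
Converting back: u = -0.6840 × 3.00 × 10^8 m/s.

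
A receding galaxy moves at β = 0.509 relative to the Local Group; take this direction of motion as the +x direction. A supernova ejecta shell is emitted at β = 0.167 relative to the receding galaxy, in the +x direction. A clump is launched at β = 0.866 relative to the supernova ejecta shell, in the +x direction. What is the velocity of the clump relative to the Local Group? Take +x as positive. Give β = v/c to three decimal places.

Apply u = (u' + v)/(1 + u'v/c²) successively, working outward toward the Local Group.
Start: velocity of the receding galaxy relative to the Local Group = 0.5090c.
Compose with the supernova ejecta shell (u' = 0.167 in the receding galaxy frame): u_1 = (0.167 + 0.509) / (1 + 0.167·0.509) = 0.6760/1.0850 = 0.6230.
Compose with the clump (u' = 0.866 in the supernova ejecta shell frame): u_2 = (0.866 + 0.623) / (1 + 0.866·0.623) = 1.4890/1.5396 = 0.9672.

β = 0.967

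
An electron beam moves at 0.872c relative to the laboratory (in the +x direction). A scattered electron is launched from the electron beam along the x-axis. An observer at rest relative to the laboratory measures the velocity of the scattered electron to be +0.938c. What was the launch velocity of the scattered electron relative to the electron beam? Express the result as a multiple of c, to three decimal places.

Invert the composition law: u' = (u − v)/(1 − uv/c²).
u' = (0.938 − 0.872) / (1 − (0.938)(0.872)) = 0.0660/0.1821 = 0.3625.

+0.363c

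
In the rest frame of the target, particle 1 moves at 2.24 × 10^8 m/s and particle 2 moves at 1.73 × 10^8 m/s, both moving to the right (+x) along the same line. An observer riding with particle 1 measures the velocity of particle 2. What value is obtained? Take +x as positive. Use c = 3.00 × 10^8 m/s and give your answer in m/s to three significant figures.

-8.96 × 10^7 m/s

β_A = 0.747, β_B = 0.577 (dividing each by c = 3.00 × 10^8 m/s).
Transform to A's frame with the inverse velocity-addition law: u' = (u − v)/(1 − uv/c²), taking u = β_B and v = β_A.
u' = (0.577 − 0.747) / (1 − (0.747)(0.577)) = -0.1700/0.5694 = -0.2985.
u' = -0.2985 × 3.00 × 10^8 m/s.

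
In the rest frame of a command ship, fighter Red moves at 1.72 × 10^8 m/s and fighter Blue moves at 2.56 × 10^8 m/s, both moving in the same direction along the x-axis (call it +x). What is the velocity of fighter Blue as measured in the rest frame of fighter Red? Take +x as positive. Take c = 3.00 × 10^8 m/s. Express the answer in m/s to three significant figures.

+1.64 × 10^8 m/s

β_A = 0.573, β_B = 0.853 (dividing each by c = 3.00 × 10^8 m/s).
Transform to A's frame with the inverse velocity-addition law: u' = (u − v)/(1 − uv/c²), taking u = β_B and v = β_A.
u' = (0.853 − 0.573) / (1 − (0.573)(0.853)) = 0.2800/0.5108 = 0.5482.
u' = 0.5482 × 3.00 × 10^8 m/s.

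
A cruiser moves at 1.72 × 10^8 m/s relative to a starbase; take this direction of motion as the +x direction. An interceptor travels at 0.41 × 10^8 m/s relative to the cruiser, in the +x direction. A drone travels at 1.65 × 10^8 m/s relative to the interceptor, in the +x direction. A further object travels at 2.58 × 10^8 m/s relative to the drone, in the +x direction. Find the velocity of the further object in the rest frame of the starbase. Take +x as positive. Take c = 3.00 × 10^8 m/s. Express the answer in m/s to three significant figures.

2.97 × 10^8 m/s

Apply u = (u' + v)/(1 + u'v/c²) successively, working outward toward the starbase.
(Dividing each given speed by c = 3.00 × 10^8 m/s to work in units of c.)
Start: velocity of the cruiser relative to the starbase = 0.5733c.
Compose with the interceptor (u' = 0.137 in the cruiser frame): u_1 = (0.137 + 0.573) / (1 + 0.137·0.573) = 0.7100/1.0784 = 0.6584.
Compose with the drone (u' = 0.550 in the interceptor frame): u_2 = (0.550 + 0.658) / (1 + 0.550·0.658) = 1.2084/1.3621 = 0.8872.
Compose with the further object (u' = 0.860 in the drone frame): u_3 = (0.860 + 0.887) / (1 + 0.860·0.887) = 1.7472/1.7629 = 0.9910.
So u = 0.9910 × 3.00 × 10^8 m/s.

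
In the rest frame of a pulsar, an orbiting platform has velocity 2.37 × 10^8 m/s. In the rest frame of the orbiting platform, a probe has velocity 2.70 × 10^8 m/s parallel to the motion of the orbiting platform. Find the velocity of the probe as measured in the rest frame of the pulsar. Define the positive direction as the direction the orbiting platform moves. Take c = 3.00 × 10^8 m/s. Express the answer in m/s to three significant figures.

In units of c (dividing by 3.00 × 10^8 m/s): v = 0.790, u' = 0.900.
u = (u' + v)/(1 + u'v/c²):
u = (0.900 + 0.790) / (1 + 0.900·0.790) = 1.6900/1.7110 = 0.9877
Converting back: u = 0.9877 × 3.00 × 10^8 m/s.

2.96 × 10^8 m/s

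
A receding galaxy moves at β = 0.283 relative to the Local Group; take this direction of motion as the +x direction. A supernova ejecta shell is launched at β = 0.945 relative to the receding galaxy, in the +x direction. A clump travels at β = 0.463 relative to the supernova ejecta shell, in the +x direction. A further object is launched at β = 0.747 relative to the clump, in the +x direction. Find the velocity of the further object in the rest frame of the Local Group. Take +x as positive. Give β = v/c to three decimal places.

Apply u = (u' + v)/(1 + u'v/c²) successively, working outward toward the Local Group.
Start: velocity of the receding galaxy relative to the Local Group = 0.2830c.
Compose with the supernova ejecta shell (u' = 0.945 in the receding galaxy frame): u_1 = (0.945 + 0.283) / (1 + 0.945·0.283) = 1.2280/1.2674 = 0.9689.
Compose with the clump (u' = 0.463 in the supernova ejecta shell frame): u_2 = (0.463 + 0.969) / (1 + 0.463·0.969) = 1.4319/1.4486 = 0.9885.
Compose with the further object (u' = 0.747 in the clump frame): u_3 = (0.747 + 0.988) / (1 + 0.747·0.988) = 1.7355/1.7384 = 0.9983.

β = 0.998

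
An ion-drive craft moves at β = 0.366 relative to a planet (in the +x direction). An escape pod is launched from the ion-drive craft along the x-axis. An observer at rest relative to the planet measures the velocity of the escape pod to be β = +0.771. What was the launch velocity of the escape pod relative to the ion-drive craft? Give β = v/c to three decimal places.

Invert the composition law: u' = (u − v)/(1 − uv/c²).
u' = (0.771 − 0.366) / (1 − (0.771)(0.366)) = 0.4050/0.7178 = 0.5642.

β = +0.564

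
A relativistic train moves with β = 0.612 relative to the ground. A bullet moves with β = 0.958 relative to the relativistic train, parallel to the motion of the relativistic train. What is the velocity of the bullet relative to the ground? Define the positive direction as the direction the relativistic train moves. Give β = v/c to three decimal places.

With v = 0.612 and u' = 0.958 (in units of c),
u = (u' + v)/(1 + u'v/c²):
u = (0.958 + 0.612) / (1 + 0.958·0.612) = 1.5700/1.5863 = 0.9897
(Galilean addition would give +1.570c, exceeding c.)

β = 0.990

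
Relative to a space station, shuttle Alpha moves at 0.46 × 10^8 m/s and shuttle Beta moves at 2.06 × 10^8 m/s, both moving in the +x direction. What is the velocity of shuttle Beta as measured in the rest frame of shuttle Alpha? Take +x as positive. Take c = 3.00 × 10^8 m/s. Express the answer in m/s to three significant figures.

β_A = 0.153, β_B = 0.687 (dividing each by c = 3.00 × 10^8 m/s).
Transform to A's frame with the inverse velocity-addition law: u' = (u − v)/(1 − uv/c²), taking u = β_B and v = β_A.
u' = (0.687 − 0.153) / (1 − (0.153)(0.687)) = 0.5333/0.8947 = 0.5961.
u' = 0.5961 × 3.00 × 10^8 m/s.

+1.79 × 10^8 m/s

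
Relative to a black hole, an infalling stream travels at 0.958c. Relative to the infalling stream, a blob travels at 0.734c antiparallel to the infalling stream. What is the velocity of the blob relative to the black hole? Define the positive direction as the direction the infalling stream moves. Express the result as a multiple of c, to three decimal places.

+0.755c

With v = 0.958 and u' = -0.734 (in units of c),
u = (u' + v)/(1 + u'v/c²):
u = (-0.734 + 0.958) / (1 + (-0.734)·0.958) = 0.2240/0.2968 = 0.7546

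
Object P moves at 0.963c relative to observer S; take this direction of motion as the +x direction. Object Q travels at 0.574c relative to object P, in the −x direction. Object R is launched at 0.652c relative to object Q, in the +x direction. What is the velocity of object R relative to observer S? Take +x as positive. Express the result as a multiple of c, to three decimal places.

Apply u = (u' + v)/(1 + u'v/c²) successively, working outward toward observer S.
Start: velocity of object P relative to observer S = 0.9630c.
Compose with object Q (u' = -0.574 in object P frame): u_1 = (-0.574 + 0.963) / (1 + (-0.574)·0.963) = 0.3890/0.4472 = 0.8698.
Compose with object R (u' = 0.652 in object Q frame): u_2 = (0.652 + 0.870) / (1 + 0.652·0.870) = 1.5218/1.5671 = 0.9711.

+0.971c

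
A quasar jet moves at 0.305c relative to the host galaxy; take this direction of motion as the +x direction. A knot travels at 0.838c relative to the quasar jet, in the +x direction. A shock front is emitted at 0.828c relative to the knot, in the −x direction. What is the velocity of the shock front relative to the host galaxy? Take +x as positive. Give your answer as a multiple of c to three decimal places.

Apply u = (u' + v)/(1 + u'v/c²) successively, working outward toward the host galaxy.
Start: velocity of the quasar jet relative to the host galaxy = 0.3050c.
Compose with the knot (u' = 0.838 in the quasar jet frame): u_1 = (0.838 + 0.305) / (1 + 0.838·0.305) = 1.1430/1.2556 = 0.9103.
Compose with the shock front (u' = -0.828 in the knot frame): u_2 = (-0.828 + 0.910) / (1 + (-0.828)·0.910) = 0.0823/0.2462 = 0.3343.

+0.334c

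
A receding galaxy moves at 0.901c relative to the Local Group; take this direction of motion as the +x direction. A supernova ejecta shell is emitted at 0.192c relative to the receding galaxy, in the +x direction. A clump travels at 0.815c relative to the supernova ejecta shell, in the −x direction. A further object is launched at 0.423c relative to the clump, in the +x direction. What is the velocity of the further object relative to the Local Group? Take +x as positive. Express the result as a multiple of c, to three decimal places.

+0.754c

Apply u = (u' + v)/(1 + u'v/c²) successively, working outward toward the Local Group.
Start: velocity of the receding galaxy relative to the Local Group = 0.9010c.
Compose with the supernova ejecta shell (u' = 0.192 in the receding galaxy frame): u_1 = (0.192 + 0.901) / (1 + 0.192·0.901) = 1.0930/1.1730 = 0.9318.
Compose with the clump (u' = -0.815 in the supernova ejecta shell frame): u_2 = (-0.815 + 0.932) / (1 + (-0.815)·0.932) = 0.1168/0.2406 = 0.4855.
Compose with the further object (u' = 0.423 in the clump frame): u_3 = (0.423 + 0.486) / (1 + 0.423·0.486) = 0.9085/1.2054 = 0.7537.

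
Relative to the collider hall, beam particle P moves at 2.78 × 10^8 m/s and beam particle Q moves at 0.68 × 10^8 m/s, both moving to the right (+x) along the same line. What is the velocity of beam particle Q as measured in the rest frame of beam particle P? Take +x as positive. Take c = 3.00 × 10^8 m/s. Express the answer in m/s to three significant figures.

β_A = 0.927, β_B = 0.227 (dividing each by c = 3.00 × 10^8 m/s).
Transform to A's frame with the inverse velocity-addition law: u' = (u − v)/(1 − uv/c²), taking u = β_B and v = β_A.
u' = (0.227 − 0.927) / (1 − (0.927)(0.227)) = -0.7000/0.7900 = -0.8861.
u' = -0.8861 × 3.00 × 10^8 m/s.

-2.66 × 10^8 m/s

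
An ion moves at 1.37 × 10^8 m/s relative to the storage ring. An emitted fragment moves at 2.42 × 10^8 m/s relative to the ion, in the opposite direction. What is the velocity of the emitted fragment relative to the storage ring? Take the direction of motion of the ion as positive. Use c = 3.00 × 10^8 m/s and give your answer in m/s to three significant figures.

-1.66 × 10^8 m/s

In units of c (dividing by 3.00 × 10^8 m/s): v = 0.457, u' = -0.807.
u = (u' + v)/(1 + u'v/c²):
u = (-0.807 + 0.457) / (1 + (-0.807)·0.457) = -0.3500/0.6316 = -0.5541
Converting back: u = -0.5541 × 3.00 × 10^8 m/s.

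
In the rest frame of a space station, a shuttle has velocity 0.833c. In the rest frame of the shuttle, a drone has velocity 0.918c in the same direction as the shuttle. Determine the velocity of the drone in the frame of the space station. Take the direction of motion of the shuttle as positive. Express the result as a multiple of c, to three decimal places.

With v = 0.833 and u' = 0.918 (in units of c),
u = (u' + v)/(1 + u'v/c²):
u = (0.918 + 0.833) / (1 + 0.918·0.833) = 1.7510/1.7647 = 0.9922
(Galilean addition would give +1.751c, exceeding c.)

0.992c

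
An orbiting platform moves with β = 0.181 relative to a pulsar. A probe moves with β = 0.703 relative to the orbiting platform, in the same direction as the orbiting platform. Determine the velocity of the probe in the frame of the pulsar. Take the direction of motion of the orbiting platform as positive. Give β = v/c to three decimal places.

With v = 0.181 and u' = 0.703 (in units of c),
u = (u' + v)/(1 + u'v/c²):
u = (0.703 + 0.181) / (1 + 0.703·0.181) = 0.8840/1.1272 = 0.7842
(Galilean addition would give +0.884c.)

β = 0.784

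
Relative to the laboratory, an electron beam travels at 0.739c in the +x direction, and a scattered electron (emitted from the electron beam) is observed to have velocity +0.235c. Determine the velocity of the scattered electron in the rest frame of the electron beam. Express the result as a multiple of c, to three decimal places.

-0.610c

Invert the composition law: u' = (u − v)/(1 − uv/c²).
u' = (0.235 − 0.739) / (1 − (0.235)(0.739)) = -0.5040/0.8263 = -0.6099.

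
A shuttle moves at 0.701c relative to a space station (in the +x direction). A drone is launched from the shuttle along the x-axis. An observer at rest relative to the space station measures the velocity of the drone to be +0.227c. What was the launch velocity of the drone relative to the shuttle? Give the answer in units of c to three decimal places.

-0.564c

Invert the composition law: u' = (u − v)/(1 − uv/c²).
u' = (0.227 − 0.701) / (1 − (0.227)(0.701)) = -0.4740/0.8409 = -0.5637.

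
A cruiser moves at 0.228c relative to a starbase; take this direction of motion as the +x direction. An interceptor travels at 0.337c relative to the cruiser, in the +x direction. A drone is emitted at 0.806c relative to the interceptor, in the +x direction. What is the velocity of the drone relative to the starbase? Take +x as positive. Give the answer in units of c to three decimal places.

Apply u = (u' + v)/(1 + u'v/c²) successively, working outward toward the starbase.
Start: velocity of the cruiser relative to the starbase = 0.2280c.
Compose with the interceptor (u' = 0.337 in the cruiser frame): u_1 = (0.337 + 0.228) / (1 + 0.337·0.228) = 0.5650/1.0768 = 0.5247.
Compose with the drone (u' = 0.806 in the interceptor frame): u_2 = (0.806 + 0.525) / (1 + 0.806·0.525) = 1.3307/1.4229 = 0.9352.

0.935c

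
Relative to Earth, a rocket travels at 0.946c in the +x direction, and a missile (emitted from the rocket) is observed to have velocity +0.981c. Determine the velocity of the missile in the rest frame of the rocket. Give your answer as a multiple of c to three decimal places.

+0.486c

Invert the composition law: u' = (u − v)/(1 − uv/c²).
u' = (0.981 − 0.946) / (1 − (0.981)(0.946)) = 0.0350/0.0720 = 0.4863.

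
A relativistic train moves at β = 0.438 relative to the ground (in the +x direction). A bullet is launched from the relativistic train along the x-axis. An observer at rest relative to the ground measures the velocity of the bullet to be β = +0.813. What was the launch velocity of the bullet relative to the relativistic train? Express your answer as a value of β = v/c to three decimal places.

Invert the composition law: u' = (u − v)/(1 − uv/c²).
u' = (0.813 − 0.438) / (1 − (0.813)(0.438)) = 0.3750/0.6439 = 0.5824.

β = +0.582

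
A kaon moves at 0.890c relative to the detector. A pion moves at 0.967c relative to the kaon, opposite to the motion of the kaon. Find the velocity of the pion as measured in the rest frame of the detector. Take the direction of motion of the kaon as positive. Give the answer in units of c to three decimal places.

With v = 0.890 and u' = -0.967 (in units of c),
u = (u' + v)/(1 + u'v/c²):
u = (-0.967 + 0.890) / (1 + (-0.967)·0.890) = -0.0770/0.1394 = -0.5525

-0.552c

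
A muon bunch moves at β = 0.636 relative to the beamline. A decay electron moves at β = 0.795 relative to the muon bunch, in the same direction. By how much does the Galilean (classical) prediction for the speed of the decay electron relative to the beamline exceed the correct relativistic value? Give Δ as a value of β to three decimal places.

Galilean: u_cl = 0.795 + 0.636 = 1.4310.
Relativistic: u_rel = (0.795 + 0.636) / (1 + 0.795·0.636) = 1.4310/1.5056 = 0.9504.
Δ = 1.4310 − 0.9504 = 0.4806.
(The classical prediction exceeds c; the relativistic result does not.)

Δ = 0.481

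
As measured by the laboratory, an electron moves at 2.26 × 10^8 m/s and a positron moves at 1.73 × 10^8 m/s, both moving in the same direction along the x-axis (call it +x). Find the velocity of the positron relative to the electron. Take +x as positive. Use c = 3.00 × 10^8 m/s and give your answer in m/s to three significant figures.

-9.37 × 10^7 m/s

β_A = 0.753, β_B = 0.577 (dividing each by c = 3.00 × 10^8 m/s).
Transform to A's frame with the inverse velocity-addition law: u' = (u − v)/(1 − uv/c²), taking u = β_B and v = β_A.
u' = (0.577 − 0.753) / (1 − (0.753)(0.577)) = -0.1767/0.5656 = -0.3124.
u' = -0.3124 × 3.00 × 10^8 m/s.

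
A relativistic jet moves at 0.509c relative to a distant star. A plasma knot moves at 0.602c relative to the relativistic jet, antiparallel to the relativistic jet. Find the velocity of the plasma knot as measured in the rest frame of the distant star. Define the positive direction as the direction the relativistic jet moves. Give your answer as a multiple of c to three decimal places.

With v = 0.509 and u' = -0.602 (in units of c),
u = (u' + v)/(1 + u'v/c²):
u = (-0.602 + 0.509) / (1 + (-0.602)·0.509) = -0.0930/0.6936 = -0.1341
(Galilean addition would give -0.093c.)

-0.134c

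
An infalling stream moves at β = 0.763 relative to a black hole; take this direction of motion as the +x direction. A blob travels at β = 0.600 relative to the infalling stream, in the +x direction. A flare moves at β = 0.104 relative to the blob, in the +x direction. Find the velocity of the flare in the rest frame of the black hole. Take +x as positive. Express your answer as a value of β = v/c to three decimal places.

Apply u = (u' + v)/(1 + u'v/c²) successively, working outward toward the black hole.
Start: velocity of the infalling stream relative to the black hole = 0.7630c.
Compose with the blob (u' = 0.600 in the infalling stream frame): u_1 = (0.600 + 0.763) / (1 + 0.600·0.763) = 1.3630/1.4578 = 0.9350.
Compose with the flare (u' = 0.104 in the blob frame): u_2 = (0.104 + 0.935) / (1 + 0.104·0.935) = 1.0390/1.0972 = 0.9469.

β = 0.947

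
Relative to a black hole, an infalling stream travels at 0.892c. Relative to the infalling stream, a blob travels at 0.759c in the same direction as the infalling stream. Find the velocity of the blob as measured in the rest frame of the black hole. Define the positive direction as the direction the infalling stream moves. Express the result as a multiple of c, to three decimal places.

0.984c

With v = 0.892 and u' = 0.759 (in units of c),
u = (u' + v)/(1 + u'v/c²):
u = (0.759 + 0.892) / (1 + 0.759·0.892) = 1.6510/1.6770 = 0.9845
(Galilean addition would give +1.651c, exceeding c.)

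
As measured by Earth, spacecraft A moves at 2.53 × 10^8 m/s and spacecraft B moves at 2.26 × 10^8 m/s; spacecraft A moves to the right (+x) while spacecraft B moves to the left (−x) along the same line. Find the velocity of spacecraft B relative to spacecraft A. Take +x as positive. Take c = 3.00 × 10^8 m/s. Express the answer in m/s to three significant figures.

-2.93 × 10^8 m/s

β_A = 0.843, β_B = -0.753 (dividing each by c = 3.00 × 10^8 m/s).
Transform to A's frame with the inverse velocity-addition law: u' = (u − v)/(1 − uv/c²), taking u = β_B and v = β_A.
u' = (-0.753 − 0.843) / (1 − (0.843)(-0.753)) = -1.5967/1.6353 = -0.9764.
u' = -0.9764 × 3.00 × 10^8 m/s.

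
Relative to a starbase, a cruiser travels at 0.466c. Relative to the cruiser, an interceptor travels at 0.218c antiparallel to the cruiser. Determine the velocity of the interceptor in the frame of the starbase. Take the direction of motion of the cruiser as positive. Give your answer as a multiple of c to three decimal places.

With v = 0.466 and u' = -0.218 (in units of c),
u = (u' + v)/(1 + u'v/c²):
u = (-0.218 + 0.466) / (1 + (-0.218)·0.466) = 0.2480/0.8984 = 0.2760
(Galilean addition would give +0.248c.)

+0.276c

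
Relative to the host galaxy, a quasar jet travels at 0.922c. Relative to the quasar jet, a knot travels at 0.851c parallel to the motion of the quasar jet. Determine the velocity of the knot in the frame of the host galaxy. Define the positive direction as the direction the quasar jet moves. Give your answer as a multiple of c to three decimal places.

0.993c

With v = 0.922 and u' = 0.851 (in units of c),
u = (u' + v)/(1 + u'v/c²):
u = (0.851 + 0.922) / (1 + 0.851·0.922) = 1.7730/1.7846 = 0.9935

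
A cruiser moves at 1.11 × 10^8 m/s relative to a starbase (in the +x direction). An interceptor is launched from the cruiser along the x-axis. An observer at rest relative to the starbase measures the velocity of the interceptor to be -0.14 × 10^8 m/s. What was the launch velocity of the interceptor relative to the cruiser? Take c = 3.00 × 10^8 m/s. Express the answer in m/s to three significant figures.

v = 0.370c, u = -0.047c.
Invert the composition law: u' = (u − v)/(1 − uv/c²).
u' = (-0.047 − 0.370) / (1 − (-0.047)(0.370)) = -0.4167/1.0173 = -0.4096.
u' = -0.4096 × 3.00 × 10^8 m/s.

-1.23 × 10^8 m/s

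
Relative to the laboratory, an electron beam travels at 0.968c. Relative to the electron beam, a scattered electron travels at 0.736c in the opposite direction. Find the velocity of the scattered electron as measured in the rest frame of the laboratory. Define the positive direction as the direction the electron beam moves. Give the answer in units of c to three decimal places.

+0.807c

With v = 0.968 and u' = -0.736 (in units of c),
u = (u' + v)/(1 + u'v/c²):
u = (-0.736 + 0.968) / (1 + (-0.736)·0.968) = 0.2320/0.2876 = 0.8068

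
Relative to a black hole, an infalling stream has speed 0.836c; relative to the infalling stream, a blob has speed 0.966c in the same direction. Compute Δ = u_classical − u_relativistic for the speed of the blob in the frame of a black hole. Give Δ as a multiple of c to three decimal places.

Δ = 0.805c

Galilean: u_cl = 0.966 + 0.836 = 1.8020.
Relativistic: u_rel = (0.966 + 0.836) / (1 + 0.966·0.836) = 1.8020/1.8076 = 0.9969.
Δ = 1.8020 − 0.9969 = 0.8051.
(The classical prediction exceeds c; the relativistic result does not.)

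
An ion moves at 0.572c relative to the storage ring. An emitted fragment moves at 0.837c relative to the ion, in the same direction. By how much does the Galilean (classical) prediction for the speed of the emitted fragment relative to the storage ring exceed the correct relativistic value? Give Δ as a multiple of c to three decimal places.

Galilean: u_cl = 0.837 + 0.572 = 1.4090.
Relativistic: u_rel = (0.837 + 0.572) / (1 + 0.837·0.572) = 1.4090/1.4788 = 0.9528.
Δ = 1.4090 − 0.9528 = 0.4562.
(The classical prediction exceeds c; the relativistic result does not.)

Δ = 0.456c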